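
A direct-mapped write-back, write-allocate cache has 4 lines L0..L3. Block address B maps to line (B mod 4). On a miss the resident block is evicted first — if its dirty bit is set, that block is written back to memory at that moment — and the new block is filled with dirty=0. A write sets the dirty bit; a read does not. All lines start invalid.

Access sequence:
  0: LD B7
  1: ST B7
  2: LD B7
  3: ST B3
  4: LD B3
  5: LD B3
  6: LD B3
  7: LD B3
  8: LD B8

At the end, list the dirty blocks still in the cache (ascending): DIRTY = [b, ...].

DIRTY = [3]

0: R B7 -> L3 miss  d=-]
1: W B7 -> L3 hit  d=D]
2: R B7 -> L3 hit  d=D]
3: W B3 -> L3 miss wb->B7  d=D]
4: R B3 -> L3 hit  d=D]
5: R B3 -> L3 hit  d=D]
6: R B3 -> L3 hit  d=D]
7: R B3 -> L3 hit  d=D]
8: R B8 -> L0 miss  d=-]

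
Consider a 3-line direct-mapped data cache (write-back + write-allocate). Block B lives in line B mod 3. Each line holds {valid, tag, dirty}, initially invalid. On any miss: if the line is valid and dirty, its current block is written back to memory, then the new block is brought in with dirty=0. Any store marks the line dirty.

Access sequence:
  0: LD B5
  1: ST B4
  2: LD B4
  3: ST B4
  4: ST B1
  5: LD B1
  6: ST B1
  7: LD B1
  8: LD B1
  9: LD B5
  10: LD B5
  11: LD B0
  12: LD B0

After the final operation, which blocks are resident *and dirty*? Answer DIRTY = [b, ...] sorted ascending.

  0 | R B5 → L2 miss [-]
  1 | W B4 → L1 miss [D]
  2 | R B4 → L1 hit [D]
  3 | W B4 → L1 hit [D]
  4 | W B1 → L1 miss wb→B4 [D]
  5 | R B1 → L1 hit [D]
  6 | W B1 → L1 hit [D]
  7 | R B1 → L1 hit [D]
  8 | R B1 → L1 hit [D]
  9 | R B5 → L2 hit [-]
  10 | R B5 → L2 hit [-]
  11 | R B0 → L0 miss [-]
  12 | R B0 → L0 hit [-]

DIRTY = [1]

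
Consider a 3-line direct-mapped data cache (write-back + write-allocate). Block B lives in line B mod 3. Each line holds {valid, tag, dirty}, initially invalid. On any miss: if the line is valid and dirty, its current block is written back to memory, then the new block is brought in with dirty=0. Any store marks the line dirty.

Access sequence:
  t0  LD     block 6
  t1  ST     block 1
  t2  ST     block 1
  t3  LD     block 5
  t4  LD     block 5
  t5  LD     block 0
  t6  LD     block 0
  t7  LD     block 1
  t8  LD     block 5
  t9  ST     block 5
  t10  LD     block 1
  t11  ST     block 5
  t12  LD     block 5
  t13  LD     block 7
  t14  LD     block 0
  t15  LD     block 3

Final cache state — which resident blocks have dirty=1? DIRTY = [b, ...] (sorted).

0: R B6 → L0 miss [-]
1: W B1 → L1 miss [D]
2: W B1 → L1 hit [D]
3: R B5 → L2 miss [-]
4: R B5 → L2 hit [-]
5: R B0 → L0 miss [-]
6: R B0 → L0 hit [-]
7: R B1 → L1 hit [D]
8: R B5 → L2 hit [-]
9: W B5 → L2 hit [D]
10: R B1 → L1 hit [D]
11: W B5 → L2 hit [D]
12: R B5 → L2 hit [D]
13: R B7 → L1 miss wb→B1 [-]
14: R B0 → L0 hit [-]
15: R B3 → L0 miss [-]

DIRTY = [5]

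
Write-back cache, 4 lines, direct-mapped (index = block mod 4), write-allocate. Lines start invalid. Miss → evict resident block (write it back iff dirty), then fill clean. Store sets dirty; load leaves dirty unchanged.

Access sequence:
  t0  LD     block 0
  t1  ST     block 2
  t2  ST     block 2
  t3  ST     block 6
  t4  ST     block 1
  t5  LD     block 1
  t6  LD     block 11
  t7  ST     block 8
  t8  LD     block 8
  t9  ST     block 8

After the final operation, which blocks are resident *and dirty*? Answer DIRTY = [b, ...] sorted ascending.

0: R B0 -> L0 miss  d=-]
1: W B2 -> L2 miss  d=D]
2: W B2 -> L2 hit  d=D]
3: W B6 -> L2 miss wb->B2  d=D]
4: W B1 -> L1 miss  d=D]
5: R B1 -> L1 hit  d=D]
6: R B11 -> L3 miss  d=-]
7: W B8 -> L0 miss  d=D]
8: R B8 -> L0 hit  d=D]
9: W B8 -> L0 hit  d=D]

DIRTY = [1, 6, 8]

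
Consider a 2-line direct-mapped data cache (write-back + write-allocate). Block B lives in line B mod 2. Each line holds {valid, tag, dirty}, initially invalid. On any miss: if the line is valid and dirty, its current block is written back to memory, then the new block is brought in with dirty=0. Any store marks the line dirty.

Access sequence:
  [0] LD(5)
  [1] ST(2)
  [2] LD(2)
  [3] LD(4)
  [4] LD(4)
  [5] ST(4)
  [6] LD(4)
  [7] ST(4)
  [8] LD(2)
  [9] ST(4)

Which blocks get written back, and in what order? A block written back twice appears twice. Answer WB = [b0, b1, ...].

WB = [2, 4]

0: R B5 -> L1 miss  d=-]
1: W B2 -> L0 miss  d=D]
2: R B2 -> L0 hit  d=D]
3: R B4 -> L0 miss wb->B2  d=-]
4: R B4 -> L0 hit  d=-]
5: W B4 -> L0 hit  d=D]
6: R B4 -> L0 hit  d=D]
7: W B4 -> L0 hit  d=D]
8: R B2 -> L0 miss wb->B4  d=-]
9: W B4 -> L0 miss  d=D]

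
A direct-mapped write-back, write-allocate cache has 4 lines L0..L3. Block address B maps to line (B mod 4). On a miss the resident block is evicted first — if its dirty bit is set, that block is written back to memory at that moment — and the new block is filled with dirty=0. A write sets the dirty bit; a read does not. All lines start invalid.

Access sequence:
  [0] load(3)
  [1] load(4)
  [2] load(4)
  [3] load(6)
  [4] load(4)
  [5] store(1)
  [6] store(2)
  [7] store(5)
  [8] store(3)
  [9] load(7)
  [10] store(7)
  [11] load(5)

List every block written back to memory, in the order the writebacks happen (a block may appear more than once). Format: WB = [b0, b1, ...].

0: R B3 → L3 miss [-]
1: R B4 → L0 miss [-]
2: R B4 → L0 hit [-]
3: R B6 → L2 miss [-]
4: R B4 → L0 hit [-]
5: W B1 → L1 miss [D]
6: W B2 → L2 miss [D]
7: W B5 → L1 miss wb→B1 [D]
8: W B3 → L3 hit [D]
9: R B7 → L3 miss wb→B3 [-]
10: W B7 → L3 hit [D]
11: R B5 → L1 hit [D]

WB = [1, 3]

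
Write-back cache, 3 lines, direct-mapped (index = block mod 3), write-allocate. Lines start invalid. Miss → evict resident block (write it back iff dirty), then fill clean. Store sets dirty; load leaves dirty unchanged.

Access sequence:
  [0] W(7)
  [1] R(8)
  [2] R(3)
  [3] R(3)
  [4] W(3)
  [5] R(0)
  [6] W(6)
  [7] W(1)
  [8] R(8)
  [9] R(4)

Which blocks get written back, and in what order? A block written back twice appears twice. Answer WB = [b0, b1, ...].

0: W B7 -> L1 miss  d=D]
1: R B8 -> L2 miss  d=-]
2: R B3 -> L0 miss  d=-]
3: R B3 -> L0 hit  d=-]
4: W B3 -> L0 hit  d=D]
5: R B0 -> L0 miss wb->B3  d=-]
6: W B6 -> L0 miss  d=D]
7: W B1 -> L1 miss wb->B7  d=D]
8: R B8 -> L2 hit  d=-]
9: R B4 -> L1 miss wb->B1  d=-]

WB = [3, 7, 1]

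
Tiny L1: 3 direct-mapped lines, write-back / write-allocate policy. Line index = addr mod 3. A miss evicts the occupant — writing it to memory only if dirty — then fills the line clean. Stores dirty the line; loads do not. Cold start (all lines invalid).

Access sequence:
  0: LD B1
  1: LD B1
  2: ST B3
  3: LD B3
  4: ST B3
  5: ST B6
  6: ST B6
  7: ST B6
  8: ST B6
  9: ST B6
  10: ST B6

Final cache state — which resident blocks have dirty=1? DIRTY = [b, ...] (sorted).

0: R B1 → L1 miss [-]
1: R B1 → L1 hit [-]
2: W B3 → L0 miss [D]
3: R B3 → L0 hit [D]
4: W B3 → L0 hit [D]
5: W B6 → L0 miss wb→B3 [D]
6: W B6 → L0 hit [D]
7: W B6 → L0 hit [D]
8: W B6 → L0 hit [D]
9: W B6 → L0 hit [D]
10: W B6 → L0 hit [D]

DIRTY = [6]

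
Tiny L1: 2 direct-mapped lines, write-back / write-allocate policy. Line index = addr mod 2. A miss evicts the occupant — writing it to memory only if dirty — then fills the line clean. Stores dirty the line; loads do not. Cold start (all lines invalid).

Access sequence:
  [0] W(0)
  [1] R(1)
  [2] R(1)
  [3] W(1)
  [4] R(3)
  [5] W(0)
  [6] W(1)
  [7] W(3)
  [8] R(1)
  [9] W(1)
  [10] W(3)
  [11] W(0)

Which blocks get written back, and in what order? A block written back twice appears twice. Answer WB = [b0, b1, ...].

WB = [1, 1, 3, 1]

0: W B0 → L0 miss [D]
1: R B1 → L1 miss [-]
2: R B1 → L1 hit [-]
3: W B1 → L1 hit [D]
4: R B3 → L1 miss wb→B1 [-]
5: W B0 → L0 hit [D]
6: W B1 → L1 miss [D]
7: W B3 → L1 miss wb→B1 [D]
8: R B1 → L1 miss wb→B3 [-]
9: W B1 → L1 hit [D]
10: W B3 → L1 miss wb→B1 [D]
11: W B0 → L0 hit [D]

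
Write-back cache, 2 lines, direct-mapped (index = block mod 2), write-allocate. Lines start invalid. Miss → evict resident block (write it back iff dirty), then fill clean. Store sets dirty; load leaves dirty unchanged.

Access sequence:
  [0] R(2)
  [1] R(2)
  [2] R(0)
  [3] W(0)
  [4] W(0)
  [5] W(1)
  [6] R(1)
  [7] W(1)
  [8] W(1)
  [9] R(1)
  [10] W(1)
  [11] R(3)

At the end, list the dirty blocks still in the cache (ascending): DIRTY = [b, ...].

0: R B2 → L0 miss [-]
1: R B2 → L0 hit [-]
2: R B0 → L0 miss [-]
3: W B0 → L0 hit [D]
4: W B0 → L0 hit [D]
5: W B1 → L1 miss [D]
6: R B1 → L1 hit [D]
7: W B1 → L1 hit [D]
8: W B1 → L1 hit [D]
9: R B1 → L1 hit [D]
10: W B1 → L1 hit [D]
11: R B3 → L1 miss wb→B1 [-]

DIRTY = [0]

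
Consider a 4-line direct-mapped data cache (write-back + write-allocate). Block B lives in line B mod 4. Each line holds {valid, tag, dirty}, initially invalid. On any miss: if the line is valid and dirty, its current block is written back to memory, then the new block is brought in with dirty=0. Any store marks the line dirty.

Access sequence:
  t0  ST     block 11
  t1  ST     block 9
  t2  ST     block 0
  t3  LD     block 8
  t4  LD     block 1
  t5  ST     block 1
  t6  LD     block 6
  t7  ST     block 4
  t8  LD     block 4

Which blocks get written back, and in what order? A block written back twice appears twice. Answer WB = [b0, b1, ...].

WB = [0, 9]

0: W B11 → L3 miss [D]
1: W B9 → L1 miss [D]
2: W B0 → L0 miss [D]
3: R B8 → L0 miss wb→B0 [-]
4: R B1 → L1 miss wb→B9 [-]
5: W B1 → L1 hit [D]
6: R B6 → L2 miss [-]
7: W B4 → L0 miss [D]
8: R B4 → L0 hit [D]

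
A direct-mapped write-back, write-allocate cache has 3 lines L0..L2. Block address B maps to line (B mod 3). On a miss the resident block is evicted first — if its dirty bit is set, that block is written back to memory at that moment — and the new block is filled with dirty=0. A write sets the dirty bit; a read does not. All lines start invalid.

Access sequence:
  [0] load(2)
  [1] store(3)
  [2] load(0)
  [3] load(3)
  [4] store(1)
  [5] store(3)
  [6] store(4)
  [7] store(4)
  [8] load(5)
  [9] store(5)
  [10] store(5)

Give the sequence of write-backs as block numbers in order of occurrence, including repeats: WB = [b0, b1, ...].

  0 | R B2 → L2 miss [-]
  1 | W B3 → L0 miss [D]
  2 | R B0 → L0 miss wb→B3 [-]
  3 | R B3 → L0 miss [-]
  4 | W B1 → L1 miss [D]
  5 | W B3 → L0 hit [D]
  6 | W B4 → L1 miss wb→B1 [D]
  7 | W B4 → L1 hit [D]
  8 | R B5 → L2 miss [-]
  9 | W B5 → L2 hit [D]
  10 | W B5 → L2 hit [D]

WB = [3, 1]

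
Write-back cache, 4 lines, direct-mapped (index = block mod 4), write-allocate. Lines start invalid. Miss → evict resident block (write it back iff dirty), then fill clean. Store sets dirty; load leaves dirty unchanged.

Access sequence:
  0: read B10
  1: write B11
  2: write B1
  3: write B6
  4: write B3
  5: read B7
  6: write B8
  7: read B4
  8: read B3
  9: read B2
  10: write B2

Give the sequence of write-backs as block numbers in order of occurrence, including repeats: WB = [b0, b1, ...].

WB = [11, 3, 8, 6]

0: R B10 → L2 miss [-]
1: W B11 → L3 miss [D]
2: W B1 → L1 miss [D]
3: W B6 → L2 miss [D]
4: W B3 → L3 miss wb→B11 [D]
5: R B7 → L3 miss wb→B3 [-]
6: W B8 → L0 miss [D]
7: R B4 → L0 miss wb→B8 [-]
8: R B3 → L3 miss [-]
9: R B2 → L2 miss wb→B6 [-]
10: W B2 → L2 hit [D]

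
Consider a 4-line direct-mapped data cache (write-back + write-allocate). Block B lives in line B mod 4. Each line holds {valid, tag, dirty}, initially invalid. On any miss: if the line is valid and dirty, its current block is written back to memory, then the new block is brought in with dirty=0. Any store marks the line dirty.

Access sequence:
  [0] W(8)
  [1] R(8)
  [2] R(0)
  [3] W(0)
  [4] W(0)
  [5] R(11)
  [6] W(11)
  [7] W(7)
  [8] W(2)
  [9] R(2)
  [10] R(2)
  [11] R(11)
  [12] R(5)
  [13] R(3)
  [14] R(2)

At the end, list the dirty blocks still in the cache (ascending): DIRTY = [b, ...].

DIRTY = [0, 2]

0: W B8 -> L0 miss  d=D]
1: R B8 -> L0 hit  d=D]
2: R B0 -> L0 miss wb->B8  d=-]
3: W B0 -> L0 hit  d=D]
4: W B0 -> L0 hit  d=D]
5: R B11 -> L3 miss  d=-]
6: W B11 -> L3 hit  d=D]
7: W B7 -> L3 miss wb->B11  d=D]
8: W B2 -> L2 miss  d=D]
9: R B2 -> L2 hit  d=D]
10: R B2 -> L2 hit  d=D]
11: R B11 -> L3 miss wb->B7  d=-]
12: R B5 -> L1 miss  d=-]
13: R B3 -> L3 miss  d=-]
14: R B2 -> L2 hit  d=D]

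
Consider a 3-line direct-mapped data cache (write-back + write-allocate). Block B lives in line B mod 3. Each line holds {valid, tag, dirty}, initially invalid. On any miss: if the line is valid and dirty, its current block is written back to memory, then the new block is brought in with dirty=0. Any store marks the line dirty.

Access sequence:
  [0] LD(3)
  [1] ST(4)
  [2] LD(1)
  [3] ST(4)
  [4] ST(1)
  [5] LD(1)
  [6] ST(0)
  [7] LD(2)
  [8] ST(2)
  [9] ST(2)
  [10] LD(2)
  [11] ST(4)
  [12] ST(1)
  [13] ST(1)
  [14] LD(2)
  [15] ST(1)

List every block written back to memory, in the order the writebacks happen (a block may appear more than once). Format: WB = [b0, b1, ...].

WB = [4, 4, 1, 4]

0: R B3 → L0 miss [-]
1: W B4 → L1 miss [D]
2: R B1 → L1 miss wb→B4 [-]
3: W B4 → L1 miss [D]
4: W B1 → L1 miss wb→B4 [D]
5: R B1 → L1 hit [D]
6: W B0 → L0 miss [D]
7: R B2 → L2 miss [-]
8: W B2 → L2 hit [D]
9: W B2 → L2 hit [D]
10: R B2 → L2 hit [D]
11: W B4 → L1 miss wb→B1 [D]
12: W B1 → L1 miss wb→B4 [D]
13: W B1 → L1 hit [D]
14: R B2 → L2 hit [D]
15: W B1 → L1 hit [D]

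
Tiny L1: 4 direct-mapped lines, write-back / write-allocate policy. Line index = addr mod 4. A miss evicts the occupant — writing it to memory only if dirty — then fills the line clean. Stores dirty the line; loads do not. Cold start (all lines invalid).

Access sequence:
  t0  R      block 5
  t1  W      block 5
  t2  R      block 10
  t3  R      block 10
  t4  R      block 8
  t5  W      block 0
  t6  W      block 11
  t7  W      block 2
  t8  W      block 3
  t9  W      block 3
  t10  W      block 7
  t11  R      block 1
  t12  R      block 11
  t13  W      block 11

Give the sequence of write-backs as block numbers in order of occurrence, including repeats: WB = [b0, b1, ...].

WB = [11, 3, 5, 7]

0: R B5 -> L1 miss  d=-]
1: W B5 -> L1 hit  d=D]
2: R B10 -> L2 miss  d=-]
3: R B10 -> L2 hit  d=-]
4: R B8 -> L0 miss  d=-]
5: W B0 -> L0 miss  d=D]
6: W B11 -> L3 miss  d=D]
7: W B2 -> L2 miss  d=D]
8: W B3 -> L3 miss wb->B11  d=D]
9: W B3 -> L3 hit  d=D]
10: W B7 -> L3 miss wb->B3  d=D]
11: R B1 -> L1 miss wb->B5  d=-]
12: R B11 -> L3 miss wb->B7  d=-]
13: W B11 -> L3 hit  d=D]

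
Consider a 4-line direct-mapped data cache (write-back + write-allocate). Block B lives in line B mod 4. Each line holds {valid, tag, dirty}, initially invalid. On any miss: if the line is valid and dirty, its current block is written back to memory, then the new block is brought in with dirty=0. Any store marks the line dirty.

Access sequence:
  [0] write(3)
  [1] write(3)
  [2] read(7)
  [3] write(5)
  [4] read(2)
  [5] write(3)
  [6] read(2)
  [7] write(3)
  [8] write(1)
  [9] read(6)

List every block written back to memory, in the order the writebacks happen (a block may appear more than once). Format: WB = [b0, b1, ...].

0: W B3 → L3 miss [D]
1: W B3 → L3 hit [D]
2: R B7 → L3 miss wb→B3 [-]
3: W B5 → L1 miss [D]
4: R B2 → L2 miss [-]
5: W B3 → L3 miss [D]
6: R B2 → L2 hit [-]
7: W B3 → L3 hit [D]
8: W B1 → L1 miss wb→B5 [D]
9: R B6 → L2 miss [-]

WB = [3, 5]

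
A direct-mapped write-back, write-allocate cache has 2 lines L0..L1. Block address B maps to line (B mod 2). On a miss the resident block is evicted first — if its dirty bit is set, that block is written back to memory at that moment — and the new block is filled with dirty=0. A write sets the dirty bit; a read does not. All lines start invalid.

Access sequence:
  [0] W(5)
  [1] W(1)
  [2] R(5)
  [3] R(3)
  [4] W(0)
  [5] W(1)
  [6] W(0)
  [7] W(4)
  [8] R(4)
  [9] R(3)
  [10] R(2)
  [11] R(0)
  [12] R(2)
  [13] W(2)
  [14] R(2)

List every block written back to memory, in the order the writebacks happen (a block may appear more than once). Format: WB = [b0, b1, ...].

0: W B5 -> L1 miss  d=D]
1: W B1 -> L1 miss wb->B5  d=D]
2: R B5 -> L1 miss wb->B1  d=-]
3: R B3 -> L1 miss  d=-]
4: W B0 -> L0 miss  d=D]
5: W B1 -> L1 miss  d=D]
6: W B0 -> L0 hit  d=D]
7: W B4 -> L0 miss wb->B0  d=D]
8: R B4 -> L0 hit  d=D]
9: R B3 -> L1 miss wb->B1  d=-]
10: R B2 -> L0 miss wb->B4  d=-]
11: R B0 -> L0 miss  d=-]
12: R B2 -> L0 miss  d=-]
13: W B2 -> L0 hit  d=D]
14: R B2 -> L0 hit  d=D]

WB = [5, 1, 0, 1, 4]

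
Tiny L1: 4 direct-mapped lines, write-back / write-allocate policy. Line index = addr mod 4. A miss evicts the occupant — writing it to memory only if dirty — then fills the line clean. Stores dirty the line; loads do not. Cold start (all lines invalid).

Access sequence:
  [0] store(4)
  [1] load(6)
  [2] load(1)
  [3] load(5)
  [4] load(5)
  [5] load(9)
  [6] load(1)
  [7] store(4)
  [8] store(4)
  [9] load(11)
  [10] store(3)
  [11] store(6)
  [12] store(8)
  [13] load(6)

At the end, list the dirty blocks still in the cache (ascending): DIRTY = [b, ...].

DIRTY = [3, 6, 8]

0: W B4 -> L0 miss  d=D]
1: R B6 -> L2 miss  d=-]
2: R B1 -> L1 miss  d=-]
3: R B5 -> L1 miss  d=-]
4: R B5 -> L1 hit  d=-]
5: R B9 -> L1 miss  d=-]
6: R B1 -> L1 miss  d=-]
7: W B4 -> L0 hit  d=D]
8: W B4 -> L0 hit  d=D]
9: R B11 -> L3 miss  d=-]
10: W B3 -> L3 miss  d=D]
11: W B6 -> L2 hit  d=D]
12: W B8 -> L0 miss wb->B4  d=D]
13: R B6 -> L2 hit  d=D]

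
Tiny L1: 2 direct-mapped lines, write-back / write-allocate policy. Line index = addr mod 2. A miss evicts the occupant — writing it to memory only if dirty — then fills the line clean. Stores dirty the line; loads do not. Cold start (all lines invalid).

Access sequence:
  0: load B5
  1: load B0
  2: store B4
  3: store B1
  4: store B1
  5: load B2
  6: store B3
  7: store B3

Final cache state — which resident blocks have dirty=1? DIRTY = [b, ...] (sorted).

DIRTY = [3]

0: R B5 → L1 miss [-]
1: R B0 → L0 miss [-]
2: W B4 → L0 miss [D]
3: W B1 → L1 miss [D]
4: W B1 → L1 hit [D]
5: R B2 → L0 miss wb→B4 [-]
6: W B3 → L1 miss wb→B1 [D]
7: W B3 → L1 hit [D]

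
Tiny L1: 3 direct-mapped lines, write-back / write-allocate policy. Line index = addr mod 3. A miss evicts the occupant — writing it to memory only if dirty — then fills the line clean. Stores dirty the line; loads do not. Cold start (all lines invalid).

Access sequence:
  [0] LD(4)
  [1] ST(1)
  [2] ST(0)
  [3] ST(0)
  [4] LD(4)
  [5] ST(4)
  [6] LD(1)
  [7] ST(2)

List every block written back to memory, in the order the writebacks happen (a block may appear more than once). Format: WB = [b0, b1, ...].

WB = [1, 4]

0: R B4 → L1 miss [-]
1: W B1 → L1 miss [D]
2: W B0 → L0 miss [D]
3: W B0 → L0 hit [D]
4: R B4 → L1 miss wb→B1 [-]
5: W B4 → L1 hit [D]
6: R B1 → L1 miss wb→B4 [-]
7: W B2 → L2 miss [D]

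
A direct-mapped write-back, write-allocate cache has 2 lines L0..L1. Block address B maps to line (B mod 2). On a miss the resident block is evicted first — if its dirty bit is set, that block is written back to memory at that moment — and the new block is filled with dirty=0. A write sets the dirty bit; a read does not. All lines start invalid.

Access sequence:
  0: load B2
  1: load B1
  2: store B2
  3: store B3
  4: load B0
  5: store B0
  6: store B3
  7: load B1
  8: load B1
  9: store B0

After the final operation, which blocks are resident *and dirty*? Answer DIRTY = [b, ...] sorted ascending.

  0 | R B2 → L0 miss [-]
  1 | R B1 → L1 miss [-]
  2 | W B2 → L0 hit [D]
  3 | W B3 → L1 miss [D]
  4 | R B0 → L0 miss wb→B2 [-]
  5 | W B0 → L0 hit [D]
  6 | W B3 → L1 hit [D]
  7 | R B1 → L1 miss wb→B3 [-]
  8 | R B1 → L1 hit [-]
  9 | W B0 → L0 hit [D]

DIRTY = [0]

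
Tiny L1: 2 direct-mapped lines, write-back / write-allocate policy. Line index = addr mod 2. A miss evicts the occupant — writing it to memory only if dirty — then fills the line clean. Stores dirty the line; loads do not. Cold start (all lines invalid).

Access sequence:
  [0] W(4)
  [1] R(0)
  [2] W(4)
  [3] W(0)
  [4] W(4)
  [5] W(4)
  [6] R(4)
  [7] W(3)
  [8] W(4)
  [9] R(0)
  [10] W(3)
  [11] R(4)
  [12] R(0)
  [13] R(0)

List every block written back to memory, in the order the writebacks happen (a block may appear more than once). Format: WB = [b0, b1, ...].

0: W B4 -> L0 miss  d=D]
1: R B0 -> L0 miss wb->B4  d=-]
2: W B4 -> L0 miss  d=D]
3: W B0 -> L0 miss wb->B4  d=D]
4: W B4 -> L0 miss wb->B0  d=D]
5: W B4 -> L0 hit  d=D]
6: R B4 -> L0 hit  d=D]
7: W B3 -> L1 miss  d=D]
8: W B4 -> L0 hit  d=D]
9: R B0 -> L0 miss wb->B4  d=-]
10: W B3 -> L1 hit  d=D]
11: R B4 -> L0 miss  d=-]
12: R B0 -> L0 miss  d=-]
13: R B0 -> L0 hit  d=-]

WB = [4, 4, 0, 4]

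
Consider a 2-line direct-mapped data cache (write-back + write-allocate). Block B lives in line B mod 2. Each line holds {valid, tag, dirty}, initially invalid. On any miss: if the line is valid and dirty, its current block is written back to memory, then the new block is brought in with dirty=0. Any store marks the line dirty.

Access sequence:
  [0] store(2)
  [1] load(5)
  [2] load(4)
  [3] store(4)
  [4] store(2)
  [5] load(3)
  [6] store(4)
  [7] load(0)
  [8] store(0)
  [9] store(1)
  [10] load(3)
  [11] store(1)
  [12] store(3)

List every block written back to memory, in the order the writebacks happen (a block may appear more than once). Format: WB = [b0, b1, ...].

  0 | W B2 → L0 miss [D]
  1 | R B5 → L1 miss [-]
  2 | R B4 → L0 miss wb→B2 [-]
  3 | W B4 → L0 hit [D]
  4 | W B2 → L0 miss wb→B4 [D]
  5 | R B3 → L1 miss [-]
  6 | W B4 → L0 miss wb→B2 [D]
  7 | R B0 → L0 miss wb→B4 [-]
  8 | W B0 → L0 hit [D]
  9 | W B1 → L1 miss [D]
  10 | R B3 → L1 miss wb→B1 [-]
  11 | W B1 → L1 miss [D]
  12 | W B3 → L1 miss wb→B1 [D]

WB = [2, 4, 2, 4, 1, 1]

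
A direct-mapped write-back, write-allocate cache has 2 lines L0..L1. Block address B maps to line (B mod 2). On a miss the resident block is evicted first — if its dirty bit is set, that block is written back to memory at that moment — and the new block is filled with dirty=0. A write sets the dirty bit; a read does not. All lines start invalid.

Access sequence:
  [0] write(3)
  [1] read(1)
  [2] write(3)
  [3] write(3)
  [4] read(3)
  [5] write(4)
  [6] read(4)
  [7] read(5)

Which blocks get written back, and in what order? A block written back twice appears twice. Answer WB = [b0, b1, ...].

  0 | W B3 → L1 miss [D]
  1 | R B1 → L1 miss wb→B3 [-]
  2 | W B3 → L1 miss [D]
  3 | W B3 → L1 hit [D]
  4 | R B3 → L1 hit [D]
  5 | W B4 → L0 miss [D]
  6 | R B4 → L0 hit [D]
  7 | R B5 → L1 miss wb→B3 [-]

WB = [3, 3]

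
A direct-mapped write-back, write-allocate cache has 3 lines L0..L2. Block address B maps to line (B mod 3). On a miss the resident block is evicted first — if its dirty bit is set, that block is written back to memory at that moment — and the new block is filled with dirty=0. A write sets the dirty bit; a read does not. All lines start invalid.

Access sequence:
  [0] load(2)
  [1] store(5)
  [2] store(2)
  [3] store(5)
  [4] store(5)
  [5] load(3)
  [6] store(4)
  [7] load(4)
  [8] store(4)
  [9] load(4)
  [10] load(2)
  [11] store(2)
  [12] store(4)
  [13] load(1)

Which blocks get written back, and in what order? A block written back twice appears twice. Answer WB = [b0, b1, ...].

0: R B2 → L2 miss [-]
1: W B5 → L2 miss [D]
2: W B2 → L2 miss wb→B5 [D]
3: W B5 → L2 miss wb→B2 [D]
4: W B5 → L2 hit [D]
5: R B3 → L0 miss [-]
6: W B4 → L1 miss [D]
7: R B4 → L1 hit [D]
8: W B4 → L1 hit [D]
9: R B4 → L1 hit [D]
10: R B2 → L2 miss wb→B5 [-]
11: W B2 → L2 hit [D]
12: W B4 → L1 hit [D]
13: R B1 → L1 miss wb→B4 [-]

WB = [5, 2, 5, 4]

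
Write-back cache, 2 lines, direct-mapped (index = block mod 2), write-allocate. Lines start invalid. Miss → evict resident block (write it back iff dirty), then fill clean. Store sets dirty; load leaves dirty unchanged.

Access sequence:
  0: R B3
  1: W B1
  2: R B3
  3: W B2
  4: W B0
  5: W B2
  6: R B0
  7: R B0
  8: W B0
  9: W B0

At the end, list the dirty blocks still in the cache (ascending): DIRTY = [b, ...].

  0 | R B3 → L1 miss [-]
  1 | W B1 → L1 miss [D]
  2 | R B3 → L1 miss wb→B1 [-]
  3 | W B2 → L0 miss [D]
  4 | W B0 → L0 miss wb→B2 [D]
  5 | W B2 → L0 miss wb→B0 [D]
  6 | R B0 → L0 miss wb→B2 [-]
  7 | R B0 → L0 hit [-]
  8 | W B0 → L0 hit [D]
  9 | W B0 → L0 hit [D]

DIRTY = [0]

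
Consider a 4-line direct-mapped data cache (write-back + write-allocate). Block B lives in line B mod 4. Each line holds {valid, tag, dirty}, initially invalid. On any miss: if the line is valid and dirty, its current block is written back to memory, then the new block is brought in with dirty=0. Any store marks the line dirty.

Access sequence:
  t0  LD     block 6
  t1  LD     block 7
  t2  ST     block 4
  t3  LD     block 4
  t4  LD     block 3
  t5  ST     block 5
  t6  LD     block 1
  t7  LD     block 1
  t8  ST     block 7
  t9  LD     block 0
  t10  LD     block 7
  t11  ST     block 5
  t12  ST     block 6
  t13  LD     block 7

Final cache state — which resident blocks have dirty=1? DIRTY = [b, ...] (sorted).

  0 | R B6 → L2 miss [-]
  1 | R B7 → L3 miss [-]
  2 | W B4 → L0 miss [D]
  3 | R B4 → L0 hit [D]
  4 | R B3 → L3 miss [-]
  5 | W B5 → L1 miss [D]
  6 | R B1 → L1 miss wb→B5 [-]
  7 | R B1 → L1 hit [-]
  8 | W B7 → L3 miss [D]
  9 | R B0 → L0 miss wb→B4 [-]
  10 | R B7 → L3 hit [D]
  11 | W B5 → L1 miss [D]
  12 | W B6 → L2 hit [D]
  13 | R B7 → L3 hit [D]

DIRTY = [5, 6, 7]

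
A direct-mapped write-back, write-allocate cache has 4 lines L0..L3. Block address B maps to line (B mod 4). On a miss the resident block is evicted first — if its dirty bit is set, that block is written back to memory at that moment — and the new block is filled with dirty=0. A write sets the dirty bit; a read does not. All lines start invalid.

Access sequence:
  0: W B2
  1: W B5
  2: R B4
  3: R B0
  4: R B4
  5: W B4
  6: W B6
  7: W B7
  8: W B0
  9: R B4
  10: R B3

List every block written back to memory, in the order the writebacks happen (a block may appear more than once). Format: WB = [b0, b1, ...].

  0 | W B2 → L2 miss [D]
  1 | W B5 → L1 miss [D]
  2 | R B4 → L0 miss [-]
  3 | R B0 → L0 miss [-]
  4 | R B4 → L0 miss [-]
  5 | W B4 → L0 hit [D]
  6 | W B6 → L2 miss wb→B2 [D]
  7 | W B7 → L3 miss [D]
  8 | W B0 → L0 miss wb→B4 [D]
  9 | R B4 → L0 miss wb→B0 [-]
  10 | R B3 → L3 miss wb→B7 [-]

WB = [2, 4, 0, 7]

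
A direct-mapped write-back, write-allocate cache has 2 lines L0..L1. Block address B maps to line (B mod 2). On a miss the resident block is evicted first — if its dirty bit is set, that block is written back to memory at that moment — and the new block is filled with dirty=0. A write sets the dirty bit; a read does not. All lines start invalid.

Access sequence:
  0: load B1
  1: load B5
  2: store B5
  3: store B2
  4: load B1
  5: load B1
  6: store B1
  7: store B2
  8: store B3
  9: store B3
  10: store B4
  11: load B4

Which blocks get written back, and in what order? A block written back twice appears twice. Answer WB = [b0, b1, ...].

  0 | R B1 → L1 miss [-]
  1 | R B5 → L1 miss [-]
  2 | W B5 → L1 hit [D]
  3 | W B2 → L0 miss [D]
  4 | R B1 → L1 miss wb→B5 [-]
  5 | R B1 → L1 hit [-]
  6 | W B1 → L1 hit [D]
  7 | W B2 → L0 hit [D]
  8 | W B3 → L1 miss wb→B1 [D]
  9 | W B3 → L1 hit [D]
  10 | W B4 → L0 miss wb→B2 [D]
  11 | R B4 → L0 hit [D]

WB = [5, 1, 2]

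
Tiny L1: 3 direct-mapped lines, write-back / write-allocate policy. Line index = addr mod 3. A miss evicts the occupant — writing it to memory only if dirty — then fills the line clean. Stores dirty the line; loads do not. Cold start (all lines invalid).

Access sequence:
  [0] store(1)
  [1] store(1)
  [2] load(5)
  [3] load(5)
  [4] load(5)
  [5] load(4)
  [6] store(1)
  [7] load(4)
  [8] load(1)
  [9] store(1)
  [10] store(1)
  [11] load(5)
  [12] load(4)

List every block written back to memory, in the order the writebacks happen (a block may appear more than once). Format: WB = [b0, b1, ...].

WB = [1, 1, 1]

  0 | W B1 → L1 miss [D]
  1 | W B1 → L1 hit [D]
  2 | R B5 → L2 miss [-]
  3 | R B5 → L2 hit [-]
  4 | R B5 → L2 hit [-]
  5 | R B4 → L1 miss wb→B1 [-]
  6 | W B1 → L1 miss [D]
  7 | R B4 → L1 miss wb→B1 [-]
  8 | R B1 → L1 miss [-]
  9 | W B1 → L1 hit [D]
  10 | W B1 → L1 hit [D]
  11 | R B5 → L2 hit [-]
  12 | R B4 → L1 miss wb→B1 [-]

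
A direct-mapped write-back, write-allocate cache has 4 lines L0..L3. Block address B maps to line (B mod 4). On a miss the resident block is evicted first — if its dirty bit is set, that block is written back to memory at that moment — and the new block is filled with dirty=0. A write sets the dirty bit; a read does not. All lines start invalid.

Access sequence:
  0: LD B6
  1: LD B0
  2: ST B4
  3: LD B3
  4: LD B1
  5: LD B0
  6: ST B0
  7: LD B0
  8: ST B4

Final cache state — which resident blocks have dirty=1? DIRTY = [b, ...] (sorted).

0: R B6 -> L2 miss  d=-]
1: R B0 -> L0 miss  d=-]
2: W B4 -> L0 miss  d=D]
3: R B3 -> L3 miss  d=-]
4: R B1 -> L1 miss  d=-]
5: R B0 -> L0 miss wb->B4  d=-]
6: W B0 -> L0 hit  d=D]
7: R B0 -> L0 hit  d=D]
8: W B4 -> L0 miss wb->B0  d=D]

DIRTY = [4]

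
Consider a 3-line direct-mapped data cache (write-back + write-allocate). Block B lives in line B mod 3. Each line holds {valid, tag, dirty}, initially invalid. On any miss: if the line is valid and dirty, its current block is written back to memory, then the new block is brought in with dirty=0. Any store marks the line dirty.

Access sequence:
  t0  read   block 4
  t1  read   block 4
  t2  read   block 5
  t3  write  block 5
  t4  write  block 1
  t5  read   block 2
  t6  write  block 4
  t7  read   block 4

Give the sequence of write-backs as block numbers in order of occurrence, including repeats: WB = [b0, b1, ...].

WB = [5, 1]

0: R B4 -> L1 miss  d=-]
1: R B4 -> L1 hit  d=-]
2: R B5 -> L2 miss  d=-]
3: W B5 -> L2 hit  d=D]
4: W B1 -> L1 miss  d=D]
5: R B2 -> L2 miss wb->B5  d=-]
6: W B4 -> L1 miss wb->B1  d=D]
7: R B4 -> L1 hit  d=D]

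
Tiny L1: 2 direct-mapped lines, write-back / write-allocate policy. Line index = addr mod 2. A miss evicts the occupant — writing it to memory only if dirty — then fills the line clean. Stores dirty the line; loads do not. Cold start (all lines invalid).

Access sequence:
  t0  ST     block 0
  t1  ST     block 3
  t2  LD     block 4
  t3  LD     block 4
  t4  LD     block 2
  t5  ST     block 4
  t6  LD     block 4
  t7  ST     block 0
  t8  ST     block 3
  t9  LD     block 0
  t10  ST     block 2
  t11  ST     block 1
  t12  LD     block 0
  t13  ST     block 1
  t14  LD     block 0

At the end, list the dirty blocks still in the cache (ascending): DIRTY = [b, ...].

DIRTY = [1]

0: W B0 → L0 miss [D]
1: W B3 → L1 miss [D]
2: R B4 → L0 miss wb→B0 [-]
3: R B4 → L0 hit [-]
4: R B2 → L0 miss [-]
5: W B4 → L0 miss [D]
6: R B4 → L0 hit [D]
7: W B0 → L0 miss wb→B4 [D]
8: W B3 → L1 hit [D]
9: R B0 → L0 hit [D]
10: W B2 → L0 miss wb→B0 [D]
11: W B1 → L1 miss wb→B3 [D]
12: R B0 → L0 miss wb→B2 [-]
13: W B1 → L1 hit [D]
14: R B0 → L0 hit [-]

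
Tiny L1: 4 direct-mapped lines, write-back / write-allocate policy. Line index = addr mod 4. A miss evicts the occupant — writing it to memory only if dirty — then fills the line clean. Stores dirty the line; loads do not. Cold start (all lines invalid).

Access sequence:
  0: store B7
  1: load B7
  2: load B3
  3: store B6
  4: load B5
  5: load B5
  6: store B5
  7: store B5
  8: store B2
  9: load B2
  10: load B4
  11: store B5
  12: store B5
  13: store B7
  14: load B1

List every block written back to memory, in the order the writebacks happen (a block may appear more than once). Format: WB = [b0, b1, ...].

WB = [7, 6, 5]

0: W B7 → L3 miss [D]
1: R B7 → L3 hit [D]
2: R B3 → L3 miss wb→B7 [-]
3: W B6 → L2 miss [D]
4: R B5 → L1 miss [-]
5: R B5 → L1 hit [-]
6: W B5 → L1 hit [D]
7: W B5 → L1 hit [D]
8: W B2 → L2 miss wb→B6 [D]
9: R B2 → L2 hit [D]
10: R B4 → L0 miss [-]
11: W B5 → L1 hit [D]
12: W B5 → L1 hit [D]
13: W B7 → L3 miss [D]
14: R B1 → L1 miss wb→B5 [-]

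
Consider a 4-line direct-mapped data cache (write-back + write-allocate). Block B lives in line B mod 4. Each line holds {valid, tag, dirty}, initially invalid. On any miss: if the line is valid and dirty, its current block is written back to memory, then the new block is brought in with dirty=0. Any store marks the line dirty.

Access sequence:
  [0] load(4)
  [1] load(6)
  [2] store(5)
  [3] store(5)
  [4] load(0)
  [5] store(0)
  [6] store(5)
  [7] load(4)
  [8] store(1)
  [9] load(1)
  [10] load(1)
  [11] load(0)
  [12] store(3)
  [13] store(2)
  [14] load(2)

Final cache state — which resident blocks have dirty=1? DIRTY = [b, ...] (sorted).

  0 | R B4 → L0 miss [-]
  1 | R B6 → L2 miss [-]
  2 | W B5 → L1 miss [D]
  3 | W B5 → L1 hit [D]
  4 | R B0 → L0 miss [-]
  5 | W B0 → L0 hit [D]
  6 | W B5 → L1 hit [D]
  7 | R B4 → L0 miss wb→B0 [-]
  8 | W B1 → L1 miss wb→B5 [D]
  9 | R B1 → L1 hit [D]
  10 | R B1 → L1 hit [D]
  11 | R B0 → L0 miss [-]
  12 | W B3 → L3 miss [D]
  13 | W B2 → L2 miss [D]
  14 | R B2 → L2 hit [D]

DIRTY = [1, 2, 3]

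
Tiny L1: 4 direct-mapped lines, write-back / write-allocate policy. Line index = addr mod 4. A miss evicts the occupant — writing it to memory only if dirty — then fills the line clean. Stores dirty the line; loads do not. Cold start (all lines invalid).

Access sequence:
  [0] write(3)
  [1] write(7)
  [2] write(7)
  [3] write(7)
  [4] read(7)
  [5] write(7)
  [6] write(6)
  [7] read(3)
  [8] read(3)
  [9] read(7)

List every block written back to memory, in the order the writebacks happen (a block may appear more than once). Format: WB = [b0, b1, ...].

0: W B3 -> L3 miss  d=D]
1: W B7 -> L3 miss wb->B3  d=D]
2: W B7 -> L3 hit  d=D]
3: W B7 -> L3 hit  d=D]
4: R B7 -> L3 hit  d=D]
5: W B7 -> L3 hit  d=D]
6: W B6 -> L2 miss  d=D]
7: R B3 -> L3 miss wb->B7  d=-]
8: R B3 -> L3 hit  d=-]
9: R B7 -> L3 miss  d=-]

WB = [3, 7]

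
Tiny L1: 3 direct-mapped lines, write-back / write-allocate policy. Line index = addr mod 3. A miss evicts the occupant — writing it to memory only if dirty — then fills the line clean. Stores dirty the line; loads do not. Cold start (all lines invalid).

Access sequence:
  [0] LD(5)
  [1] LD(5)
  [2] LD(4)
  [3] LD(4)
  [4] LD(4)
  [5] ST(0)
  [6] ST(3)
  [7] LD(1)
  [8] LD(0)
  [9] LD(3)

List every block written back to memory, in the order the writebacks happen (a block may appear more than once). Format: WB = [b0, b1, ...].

0: R B5 -> L2 miss  d=-]
1: R B5 -> L2 hit  d=-]
2: R B4 -> L1 miss  d=-]
3: R B4 -> L1 hit  d=-]
4: R B4 -> L1 hit  d=-]
5: W B0 -> L0 miss  d=D]
6: W B3 -> L0 miss wb->B0  d=D]
7: R B1 -> L1 miss  d=-]
8: R B0 -> L0 miss wb->B3  d=-]
9: R B3 -> L0 miss  d=-]

WB = [0, 3]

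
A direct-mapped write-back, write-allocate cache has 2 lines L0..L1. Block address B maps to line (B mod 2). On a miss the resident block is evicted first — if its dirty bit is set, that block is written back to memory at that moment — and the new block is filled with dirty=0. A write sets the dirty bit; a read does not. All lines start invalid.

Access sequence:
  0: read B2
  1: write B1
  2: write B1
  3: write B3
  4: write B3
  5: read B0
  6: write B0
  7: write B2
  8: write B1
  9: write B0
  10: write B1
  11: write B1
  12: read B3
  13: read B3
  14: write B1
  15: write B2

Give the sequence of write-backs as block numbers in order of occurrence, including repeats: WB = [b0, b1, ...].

0: R B2 -> L0 miss  d=-]
1: W B1 -> L1 miss  d=D]
2: W B1 -> L1 hit  d=D]
3: W B3 -> L1 miss wb->B1  d=D]
4: W B3 -> L1 hit  d=D]
5: R B0 -> L0 miss  d=-]
6: W B0 -> L0 hit  d=D]
7: W B2 -> L0 miss wb->B0  d=D]
8: W B1 -> L1 miss wb->B3  d=D]
9: W B0 -> L0 miss wb->B2  d=D]
10: W B1 -> L1 hit  d=D]
11: W B1 -> L1 hit  d=D]
12: R B3 -> L1 miss wb->B1  d=-]
13: R B3 -> L1 hit  d=-]
14: W B1 -> L1 miss  d=D]
15: W B2 -> L0 miss wb->B0  d=D]

WB = [1, 0, 3, 2, 1, 0]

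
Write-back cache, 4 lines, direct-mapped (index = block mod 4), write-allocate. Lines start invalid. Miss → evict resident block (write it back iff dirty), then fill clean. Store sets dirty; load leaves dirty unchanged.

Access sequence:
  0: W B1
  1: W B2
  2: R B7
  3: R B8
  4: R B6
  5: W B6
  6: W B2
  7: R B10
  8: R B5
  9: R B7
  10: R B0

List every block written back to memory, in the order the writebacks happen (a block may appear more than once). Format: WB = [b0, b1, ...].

0: W B1 → L1 miss [D]
1: W B2 → L2 miss [D]
2: R B7 → L3 miss [-]
3: R B8 → L0 miss [-]
4: R B6 → L2 miss wb→B2 [-]
5: W B6 → L2 hit [D]
6: W B2 → L2 miss wb→B6 [D]
7: R B10 → L2 miss wb→B2 [-]
8: R B5 → L1 miss wb→B1 [-]
9: R B7 → L3 hit [-]
10: R B0 → L0 miss [-]

WB = [2, 6, 2, 1]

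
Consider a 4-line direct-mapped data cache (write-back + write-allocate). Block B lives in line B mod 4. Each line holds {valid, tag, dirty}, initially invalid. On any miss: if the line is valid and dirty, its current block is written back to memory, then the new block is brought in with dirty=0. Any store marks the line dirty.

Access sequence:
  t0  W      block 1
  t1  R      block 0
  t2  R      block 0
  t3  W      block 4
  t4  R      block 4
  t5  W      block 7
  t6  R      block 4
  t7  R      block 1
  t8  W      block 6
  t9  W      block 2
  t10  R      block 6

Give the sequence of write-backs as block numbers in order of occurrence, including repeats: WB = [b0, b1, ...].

0: W B1 → L1 miss [D]
1: R B0 → L0 miss [-]
2: R B0 → L0 hit [-]
3: W B4 → L0 miss [D]
4: R B4 → L0 hit [D]
5: W B7 → L3 miss [D]
6: R B4 → L0 hit [D]
7: R B1 → L1 hit [D]
8: W B6 → L2 miss [D]
9: W B2 → L2 miss wb→B6 [D]
10: R B6 → L2 miss wb→B2 [-]

WB = [6, 2]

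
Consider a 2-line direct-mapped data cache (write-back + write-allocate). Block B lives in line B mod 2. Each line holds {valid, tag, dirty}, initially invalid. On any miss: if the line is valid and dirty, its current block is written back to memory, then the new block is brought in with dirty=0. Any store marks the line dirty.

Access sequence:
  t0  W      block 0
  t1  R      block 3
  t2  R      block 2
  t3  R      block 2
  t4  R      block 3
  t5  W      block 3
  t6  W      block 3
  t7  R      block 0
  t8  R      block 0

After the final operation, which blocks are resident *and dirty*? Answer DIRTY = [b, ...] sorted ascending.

  0 | W B0 → L0 miss [D]
  1 | R B3 → L1 miss [-]
  2 | R B2 → L0 miss wb→B0 [-]
  3 | R B2 → L0 hit [-]
  4 | R B3 → L1 hit [-]
  5 | W B3 → L1 hit [D]
  6 | W B3 → L1 hit [D]
  7 | R B0 → L0 miss [-]
  8 | R B0 → L0 hit [-]

DIRTY = [3]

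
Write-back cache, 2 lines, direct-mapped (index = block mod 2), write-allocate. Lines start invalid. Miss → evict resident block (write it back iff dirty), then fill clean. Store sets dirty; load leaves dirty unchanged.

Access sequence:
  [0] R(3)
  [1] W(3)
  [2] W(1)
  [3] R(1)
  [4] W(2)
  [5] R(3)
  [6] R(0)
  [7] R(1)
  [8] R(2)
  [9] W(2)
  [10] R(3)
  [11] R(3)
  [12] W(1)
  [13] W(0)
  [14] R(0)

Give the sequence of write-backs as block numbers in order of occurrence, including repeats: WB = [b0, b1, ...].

0: R B3 -> L1 miss  d=-]
1: W B3 -> L1 hit  d=D]
2: W B1 -> L1 miss wb->B3  d=D]
3: R B1 -> L1 hit  d=D]
4: W B2 -> L0 miss  d=D]
5: R B3 -> L1 miss wb->B1  d=-]
6: R B0 -> L0 miss wb->B2  d=-]
7: R B1 -> L1 miss  d=-]
8: R B2 -> L0 miss  d=-]
9: W B2 -> L0 hit  d=D]
10: R B3 -> L1 miss  d=-]
11: R B3 -> L1 hit  d=-]
12: W B1 -> L1 miss  d=D]
13: W B0 -> L0 miss wb->B2  d=D]
14: R B0 -> L0 hit  d=D]

WB = [3, 1, 2, 2]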